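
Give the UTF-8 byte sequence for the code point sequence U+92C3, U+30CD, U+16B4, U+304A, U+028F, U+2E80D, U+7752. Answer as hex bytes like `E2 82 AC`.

U+92C3: 3-byte form → E9 8B 83.
U+30CD: 3-byte form → E3 83 8D.
U+16B4: 3-byte form → E1 9A B4.
U+304A: 3-byte form → E3 81 8A.
U+028F: 2-byte form → CA 8F.
U+2E80D: 4-byte form → F0 AE A0 8D.
U+7752: 3-byte form → E7 9D 92.
Concatenated (21 bytes): E9 8B 83 E3 83 8D E1 9A B4 E3 81 8A CA 8F F0 AE A0 8D E7 9D 92.

E9 8B 83 E3 83 8D E1 9A B4 E3 81 8A CA 8F F0 AE A0 8D E7 9D 92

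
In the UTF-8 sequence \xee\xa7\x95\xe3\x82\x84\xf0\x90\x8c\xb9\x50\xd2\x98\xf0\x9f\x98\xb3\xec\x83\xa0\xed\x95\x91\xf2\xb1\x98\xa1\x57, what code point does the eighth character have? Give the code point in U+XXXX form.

U+D551

Offset 0: leading byte 0xEE = 11101110 → 3-byte char #1 = EE A7 95.
Offset 3: leading byte 0xE3 = 11100011 → 3-byte char #2 = E3 82 84.
Offset 6: leading byte 0xF0 = 11110000 → 4-byte char #3 = F0 90 8C B9.
Offset 10: leading byte 0x50 = 01010000 → 1-byte char #4 = 50.
Offset 11: leading byte 0xD2 = 11010010 → 2-byte char #5 = D2 98.
Offset 13: leading byte 0xF0 = 11110000 → 4-byte char #6 = F0 9F 98 B3.
Offset 17: leading byte 0xEC = 11101100 → 3-byte char #7 = EC 83 A0.
Offset 20: leading byte 0xED = 11101101 → 3-byte char #8 = ED 95 91.
Leading byte 0xED = 11101101 matches 1110xxxx → 3-byte sequence.
Byte 1: 0xED = 11101101, payload 1101 (4 bits).
Byte 2: 0x95 = 10010101 (10xxxxxx ✓), payload 010101.
Byte 3: 0x91 = 10010001 (10xxxxxx ✓), payload 010001.
Concatenate: 1101010101010001 = 0xD551 (16 bits → U+D551).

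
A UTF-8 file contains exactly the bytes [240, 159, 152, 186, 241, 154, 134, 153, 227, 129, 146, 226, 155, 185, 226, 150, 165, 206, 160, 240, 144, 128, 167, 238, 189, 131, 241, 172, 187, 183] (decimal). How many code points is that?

Byte at offset 0: 0xF0 = 11110000 → 4-byte char (#1). Advance 4.
Byte at offset 4: 0xF1 = 11110001 → 4-byte char (#2). Advance 4.
Byte at offset 8: 0xE3 = 11100011 → 3-byte char (#3). Advance 3.
Byte at offset 11: 0xE2 = 11100010 → 3-byte char (#4). Advance 3.
Byte at offset 14: 0xE2 = 11100010 → 3-byte char (#5). Advance 3.
Byte at offset 17: 0xCE = 11001110 → 2-byte char (#6). Advance 2.
Byte at offset 19: 0xF0 = 11110000 → 4-byte char (#7). Advance 4.
Byte at offset 23: 0xEE = 11101110 → 3-byte char (#8). Advance 3.
Byte at offset 26: 0xF1 = 11110001 → 4-byte char (#9). Advance 4.
Reached end at offset 30 after 9 code points.

9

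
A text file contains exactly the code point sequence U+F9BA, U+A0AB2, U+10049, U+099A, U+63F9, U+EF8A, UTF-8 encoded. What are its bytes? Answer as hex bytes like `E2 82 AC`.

U+F9BA: 3-byte form → EF A6 BA.
U+A0AB2: 4-byte form → F2 A0 AA B2.
U+10049: 4-byte form → F0 90 81 89.
U+099A: 3-byte form → E0 A6 9A.
U+63F9: 3-byte form → E6 8F B9.
U+EF8A: 3-byte form → EE BE 8A.
Concatenated (20 bytes): EF A6 BA F2 A0 AA B2 F0 90 81 89 E0 A6 9A E6 8F B9 EE BE 8A.

EF A6 BA F2 A0 AA B2 F0 90 81 89 E0 A6 9A E6 8F B9 EE BE 8A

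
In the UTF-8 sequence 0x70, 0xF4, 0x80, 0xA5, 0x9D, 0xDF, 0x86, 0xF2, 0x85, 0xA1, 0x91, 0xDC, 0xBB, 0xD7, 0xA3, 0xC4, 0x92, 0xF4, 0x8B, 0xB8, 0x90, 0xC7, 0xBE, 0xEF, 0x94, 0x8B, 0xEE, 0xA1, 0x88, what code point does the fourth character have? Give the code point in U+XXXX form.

Offset 0: leading byte 0x70 = 01110000 → 1-byte char #1 = 70.
Offset 1: leading byte 0xF4 = 11110100 → 4-byte char #2 = F4 80 A5 9D.
Offset 5: leading byte 0xDF = 11011111 → 2-byte char #3 = DF 86.
Offset 7: leading byte 0xF2 = 11110010 → 4-byte char #4 = F2 85 A1 91.
Leading byte 0xF2 = 11110010 matches 11110xxx → 4-byte sequence.
Byte 1: 0xF2 = 11110010, payload 010 (3 bits).
Byte 2: 0x85 = 10000101 (10xxxxxx ✓), payload 000101.
Byte 3: 0xA1 = 10100001 (10xxxxxx ✓), payload 100001.
Byte 4: 0x91 = 10010001 (10xxxxxx ✓), payload 010001.
Concatenate: 010000101100001010001 = 0x85851 (21 bits → U+85851).

U+85851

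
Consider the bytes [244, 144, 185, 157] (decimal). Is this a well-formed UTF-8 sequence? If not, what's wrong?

Leading byte 0xF4 = 11110100 → 4-byte form.
Payload = 0x110E5D, which exceeds U+10FFFF, the maximum Unicode code point. (Leading bytes F5–FF, or F4 followed by ≥ 0x90, are invalid.)

invalid (encodes a value above U+10FFFF)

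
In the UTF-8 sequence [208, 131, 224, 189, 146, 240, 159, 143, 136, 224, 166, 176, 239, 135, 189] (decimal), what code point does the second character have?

Offset 0: leading byte 0xD0 = 11010000 → 2-byte char #1 = D0 83.
Offset 2: leading byte 0xE0 = 11100000 → 3-byte char #2 = E0 BD 92.
Leading byte 0xE0 = 11100000 matches 1110xxxx → 3-byte sequence.
Byte 1: 0xE0 = 11100000, payload 0000 (4 bits).
Byte 2: 0xBD = 10111101 (10xxxxxx ✓), payload 111101.
Byte 3: 0x92 = 10010010 (10xxxxxx ✓), payload 010010.
Concatenate: 0000111101010010 = 0xF52 (16 bits → U+0F52).

U+0F52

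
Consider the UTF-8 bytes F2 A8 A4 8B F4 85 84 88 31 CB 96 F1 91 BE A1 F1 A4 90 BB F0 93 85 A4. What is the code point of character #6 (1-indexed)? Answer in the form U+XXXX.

U+6443B

Offset 0: leading byte 0xF2 = 11110010 → 4-byte char #1 = F2 A8 A4 8B.
Offset 4: leading byte 0xF4 = 11110100 → 4-byte char #2 = F4 85 84 88.
Offset 8: leading byte 0x31 = 00110001 → 1-byte char #3 = 31.
Offset 9: leading byte 0xCB = 11001011 → 2-byte char #4 = CB 96.
Offset 11: leading byte 0xF1 = 11110001 → 4-byte char #5 = F1 91 BE A1.
Offset 15: leading byte 0xF1 = 11110001 → 4-byte char #6 = F1 A4 90 BB.
Leading byte 0xF1 = 11110001 matches 11110xxx → 4-byte sequence.
Byte 1: 0xF1 = 11110001, payload 001 (3 bits).
Byte 2: 0xA4 = 10100100 (10xxxxxx ✓), payload 100100.
Byte 3: 0x90 = 10010000 (10xxxxxx ✓), payload 010000.
Byte 4: 0xBB = 10111011 (10xxxxxx ✓), payload 111011.
Concatenate: 001100100010000111011 = 0x6443B (21 bits → U+6443B).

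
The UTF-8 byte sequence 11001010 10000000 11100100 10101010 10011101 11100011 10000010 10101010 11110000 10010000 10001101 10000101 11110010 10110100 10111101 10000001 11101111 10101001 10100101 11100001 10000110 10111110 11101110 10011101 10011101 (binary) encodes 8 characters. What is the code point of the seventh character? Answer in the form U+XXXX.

Offset 0: leading byte 0xCA = 11001010 → 2-byte char #1 = CA 80.
Offset 2: leading byte 0xE4 = 11100100 → 3-byte char #2 = E4 AA 9D.
Offset 5: leading byte 0xE3 = 11100011 → 3-byte char #3 = E3 82 AA.
Offset 8: leading byte 0xF0 = 11110000 → 4-byte char #4 = F0 90 8D 85.
Offset 12: leading byte 0xF2 = 11110010 → 4-byte char #5 = F2 B4 BD 81.
Offset 16: leading byte 0xEF = 11101111 → 3-byte char #6 = EF A9 A5.
Offset 19: leading byte 0xE1 = 11100001 → 3-byte char #7 = E1 86 BE.
Leading byte 0xE1 = 11100001 matches 1110xxxx → 3-byte sequence.
Byte 1: 0xE1 = 11100001, payload 0001 (4 bits).
Byte 2: 0x86 = 10000110 (10xxxxxx ✓), payload 000110.
Byte 3: 0xBE = 10111110 (10xxxxxx ✓), payload 111110.
Concatenate: 0001000110111110 = 0x11BE (16 bits → U+11BE).

U+11BE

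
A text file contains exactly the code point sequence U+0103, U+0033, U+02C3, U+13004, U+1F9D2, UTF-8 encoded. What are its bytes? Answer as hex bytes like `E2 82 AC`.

C4 83 33 CB 83 F0 93 80 84 F0 9F A7 92

U+0103: 2-byte form → C4 83.
U+0033: 1-byte form → 33.
U+02C3: 2-byte form → CB 83.
U+13004: 4-byte form → F0 93 80 84.
U+1F9D2: 4-byte form → F0 9F A7 92.
Concatenated (13 bytes): C4 83 33 CB 83 F0 93 80 84 F0 9F A7 92.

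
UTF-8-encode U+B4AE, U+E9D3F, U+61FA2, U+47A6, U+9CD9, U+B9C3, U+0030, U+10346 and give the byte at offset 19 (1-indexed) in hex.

1-indexed offset 19 is 0-indexed offset 18.
U+B4AE → 3-byte form EB 92 AE at offsets 0–2.
U+E9D3F → 4-byte form F3 A9 B4 BF at offsets 3–6.
U+61FA2 → 4-byte form F1 A1 BE A2 at offsets 7–10.
U+47A6 → 3-byte form E4 9E A6 at offsets 11–13.
U+9CD9 → 3-byte form E9 B3 99 at offsets 14–16.
U+B9C3 → 3-byte form EB A7 83 at offsets 17–19.
Offset 18 falls in char 6's range; it's byte 2 of EB A7 83 = 0xA7.

0xA7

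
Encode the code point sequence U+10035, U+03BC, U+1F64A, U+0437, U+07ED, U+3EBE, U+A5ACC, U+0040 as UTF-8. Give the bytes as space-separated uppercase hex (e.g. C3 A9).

F0 90 80 B5 CE BC F0 9F 99 8A D0 B7 DF AD E3 BA BE F2 A5 AB 8C 40

U+10035: 4-byte form → F0 90 80 B5.
U+03BC: 2-byte form → CE BC.
U+1F64A: 4-byte form → F0 9F 99 8A.
U+0437: 2-byte form → D0 B7.
U+07ED: 2-byte form → DF AD.
U+3EBE: 3-byte form → E3 BA BE.
U+A5ACC: 4-byte form → F2 A5 AB 8C.
U+0040: 1-byte form → 40.
Concatenated (22 bytes): F0 90 80 B5 CE BC F0 9F 99 8A D0 B7 DF AD E3 BA BE F2 A5 AB 8C 40.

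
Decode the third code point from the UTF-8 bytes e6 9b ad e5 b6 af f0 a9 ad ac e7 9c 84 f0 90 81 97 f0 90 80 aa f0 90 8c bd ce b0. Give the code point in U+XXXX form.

U+29B6C

Offset 0: leading byte 0xE6 = 11100110 → 3-byte char #1 = E6 9B AD.
Offset 3: leading byte 0xE5 = 11100101 → 3-byte char #2 = E5 B6 AF.
Offset 6: leading byte 0xF0 = 11110000 → 4-byte char #3 = F0 A9 AD AC.
Leading byte 0xF0 = 11110000 matches 11110xxx → 4-byte sequence.
Byte 1: 0xF0 = 11110000, payload 000 (3 bits).
Byte 2: 0xA9 = 10101001 (10xxxxxx ✓), payload 101001.
Byte 3: 0xAD = 10101101 (10xxxxxx ✓), payload 101101.
Byte 4: 0xAC = 10101100 (10xxxxxx ✓), payload 101100.
Concatenate: 000101001101101101100 = 0x29B6C (21 bits → U+29B6C).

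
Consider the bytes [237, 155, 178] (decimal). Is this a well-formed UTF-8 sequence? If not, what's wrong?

Leading byte 0xED = 11101101 → 3-byte form.
Continuation bytes 0x9B=10011011, 0xB2=10110010 all match 10xxxxxx.
Decoded value 0xD6F2 is ≥ 0x800 (shortest form) and not a surrogate.

valid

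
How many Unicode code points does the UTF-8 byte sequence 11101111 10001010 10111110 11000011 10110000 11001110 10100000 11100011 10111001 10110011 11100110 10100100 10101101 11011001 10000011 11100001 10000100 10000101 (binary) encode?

Byte at offset 0: 0xEF = 11101111 → 3-byte char (#1). Advance 3.
Byte at offset 3: 0xC3 = 11000011 → 2-byte char (#2). Advance 2.
Byte at offset 5: 0xCE = 11001110 → 2-byte char (#3). Advance 2.
Byte at offset 7: 0xE3 = 11100011 → 3-byte char (#4). Advance 3.
Byte at offset 10: 0xE6 = 11100110 → 3-byte char (#5). Advance 3.
Byte at offset 13: 0xD9 = 11011001 → 2-byte char (#6). Advance 2.
Byte at offset 15: 0xE1 = 11100001 → 3-byte char (#7). Advance 3.
Reached end at offset 18 after 7 code points.

7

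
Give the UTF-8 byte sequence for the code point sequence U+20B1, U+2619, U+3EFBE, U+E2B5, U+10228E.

U+20B1: 3-byte form → E2 82 B1.
U+2619: 3-byte form → E2 98 99.
U+3EFBE: 4-byte form → F0 BE BE BE.
U+E2B5: 3-byte form → EE 8A B5.
U+10228E: 4-byte form → F4 82 8A 8E.
Concatenated (17 bytes): E2 82 B1 E2 98 99 F0 BE BE BE EE 8A B5 F4 82 8A 8E.

E2 82 B1 E2 98 99 F0 BE BE BE EE 8A B5 F4 82 8A 8E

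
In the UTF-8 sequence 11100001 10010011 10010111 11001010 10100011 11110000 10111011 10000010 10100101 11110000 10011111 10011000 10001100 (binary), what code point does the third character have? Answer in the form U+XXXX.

Offset 0: leading byte 0xE1 = 11100001 → 3-byte char #1 = E1 93 97.
Offset 3: leading byte 0xCA = 11001010 → 2-byte char #2 = CA A3.
Offset 5: leading byte 0xF0 = 11110000 → 4-byte char #3 = F0 BB 82 A5.
Leading byte 0xF0 = 11110000 matches 11110xxx → 4-byte sequence.
Byte 1: 0xF0 = 11110000, payload 000 (3 bits).
Byte 2: 0xBB = 10111011 (10xxxxxx ✓), payload 111011.
Byte 3: 0x82 = 10000010 (10xxxxxx ✓), payload 000010.
Byte 4: 0xA5 = 10100101 (10xxxxxx ✓), payload 100101.
Concatenate: 000111011000010100101 = 0x3B0A5 (21 bits → U+3B0A5).

U+3B0A5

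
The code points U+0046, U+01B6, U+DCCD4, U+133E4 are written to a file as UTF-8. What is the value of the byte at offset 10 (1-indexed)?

1-indexed offset 10 is 0-indexed offset 9.
U+0046 → 1-byte form 46 at offsets 0–0.
U+01B6 → 2-byte form C6 B6 at offsets 1–2.
U+DCCD4 → 4-byte form F3 9C B3 94 at offsets 3–6.
U+133E4 → 4-byte form F0 93 8F A4 at offsets 7–10.
Offset 9 falls in char 4's range; it's byte 3 of F0 93 8F A4 = 0x8F.

0x8F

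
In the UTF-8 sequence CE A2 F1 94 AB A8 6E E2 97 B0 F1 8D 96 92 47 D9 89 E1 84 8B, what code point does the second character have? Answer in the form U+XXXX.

U+54AE8

Offset 0: leading byte 0xCE = 11001110 → 2-byte char #1 = CE A2.
Offset 2: leading byte 0xF1 = 11110001 → 4-byte char #2 = F1 94 AB A8.
Leading byte 0xF1 = 11110001 matches 11110xxx → 4-byte sequence.
Byte 1: 0xF1 = 11110001, payload 001 (3 bits).
Byte 2: 0x94 = 10010100 (10xxxxxx ✓), payload 010100.
Byte 3: 0xAB = 10101011 (10xxxxxx ✓), payload 101011.
Byte 4: 0xA8 = 10101000 (10xxxxxx ✓), payload 101000.
Concatenate: 001010100101011101000 = 0x54AE8 (21 bits → U+54AE8).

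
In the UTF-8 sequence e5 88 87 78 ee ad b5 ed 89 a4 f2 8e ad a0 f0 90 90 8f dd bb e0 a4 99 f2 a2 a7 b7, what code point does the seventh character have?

Offset 0: leading byte 0xE5 = 11100101 → 3-byte char #1 = E5 88 87.
Offset 3: leading byte 0x78 = 01111000 → 1-byte char #2 = 78.
Offset 4: leading byte 0xEE = 11101110 → 3-byte char #3 = EE AD B5.
Offset 7: leading byte 0xED = 11101101 → 3-byte char #4 = ED 89 A4.
Offset 10: leading byte 0xF2 = 11110010 → 4-byte char #5 = F2 8E AD A0.
Offset 14: leading byte 0xF0 = 11110000 → 4-byte char #6 = F0 90 90 8F.
Offset 18: leading byte 0xDD = 11011101 → 2-byte char #7 = DD BB.
Leading byte 0xDD = 11011101 matches 110xxxxx → 2-byte sequence.
Byte 1: 0xDD = 11011101, payload 11101 (5 bits).
Byte 2: 0xBB = 10111011 (10xxxxxx ✓), payload 111011.
Concatenate: 11101111011 = 0x77B (11 bits → U+077B).

U+077B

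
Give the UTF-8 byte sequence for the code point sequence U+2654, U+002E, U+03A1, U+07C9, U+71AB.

U+2654: 3-byte form → E2 99 94.
U+002E: 1-byte form → 2E.
U+03A1: 2-byte form → CE A1.
U+07C9: 2-byte form → DF 89.
U+71AB: 3-byte form → E7 86 AB.
Concatenated (11 bytes): E2 99 94 2E CE A1 DF 89 E7 86 AB.

E2 99 94 2E CE A1 DF 89 E7 86 AB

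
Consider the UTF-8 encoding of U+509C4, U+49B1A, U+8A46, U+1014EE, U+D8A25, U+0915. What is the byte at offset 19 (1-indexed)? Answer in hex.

1-indexed offset 19 is 0-indexed offset 18.
U+509C4 → 4-byte form F1 90 A7 84 at offsets 0–3.
U+49B1A → 4-byte form F1 89 AC 9A at offsets 4–7.
U+8A46 → 3-byte form E8 A9 86 at offsets 8–10.
U+1014EE → 4-byte form F4 81 93 AE at offsets 11–14.
U+D8A25 → 4-byte form F3 98 A8 A5 at offsets 15–18.
Offset 18 falls in char 5's range; it's byte 4 of F3 98 A8 A5 = 0xA5.

0xA5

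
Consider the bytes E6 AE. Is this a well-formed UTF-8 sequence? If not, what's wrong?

invalid (sequence truncated)

Leading byte 0xE6 = 11100110 → 3-byte form, but only 2 bytes are present.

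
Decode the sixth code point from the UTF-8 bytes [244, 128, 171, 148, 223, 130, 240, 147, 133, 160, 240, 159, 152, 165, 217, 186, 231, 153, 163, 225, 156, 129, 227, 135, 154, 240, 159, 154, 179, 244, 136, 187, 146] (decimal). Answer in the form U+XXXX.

U+7663

Offset 0: leading byte 0xF4 = 11110100 → 4-byte char #1 = F4 80 AB 94.
Offset 4: leading byte 0xDF = 11011111 → 2-byte char #2 = DF 82.
Offset 6: leading byte 0xF0 = 11110000 → 4-byte char #3 = F0 93 85 A0.
Offset 10: leading byte 0xF0 = 11110000 → 4-byte char #4 = F0 9F 98 A5.
Offset 14: leading byte 0xD9 = 11011001 → 2-byte char #5 = D9 BA.
Offset 16: leading byte 0xE7 = 11100111 → 3-byte char #6 = E7 99 A3.
Leading byte 0xE7 = 11100111 matches 1110xxxx → 3-byte sequence.
Byte 1: 0xE7 = 11100111, payload 0111 (4 bits).
Byte 2: 0x99 = 10011001 (10xxxxxx ✓), payload 011001.
Byte 3: 0xA3 = 10100011 (10xxxxxx ✓), payload 100011.
Concatenate: 0111011001100011 = 0x7663 (16 bits → U+7663).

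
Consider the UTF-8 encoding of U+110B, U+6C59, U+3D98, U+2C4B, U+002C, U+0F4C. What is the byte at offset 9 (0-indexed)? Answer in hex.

0xE2

U+110B → 3-byte form E1 84 8B at offsets 0–2.
U+6C59 → 3-byte form E6 B1 99 at offsets 3–5.
U+3D98 → 3-byte form E3 B6 98 at offsets 6–8.
U+2C4B → 3-byte form E2 B1 8B at offsets 9–11.
Offset 9 falls in char 4's range; it's byte 1 of E2 B1 8B = 0xE2.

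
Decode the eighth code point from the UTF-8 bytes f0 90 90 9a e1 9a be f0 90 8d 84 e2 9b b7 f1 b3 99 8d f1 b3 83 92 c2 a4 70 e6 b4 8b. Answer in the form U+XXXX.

U+0070

Offset 0: leading byte 0xF0 = 11110000 → 4-byte char #1 = F0 90 90 9A.
Offset 4: leading byte 0xE1 = 11100001 → 3-byte char #2 = E1 9A BE.
Offset 7: leading byte 0xF0 = 11110000 → 4-byte char #3 = F0 90 8D 84.
Offset 11: leading byte 0xE2 = 11100010 → 3-byte char #4 = E2 9B B7.
Offset 14: leading byte 0xF1 = 11110001 → 4-byte char #5 = F1 B3 99 8D.
Offset 18: leading byte 0xF1 = 11110001 → 4-byte char #6 = F1 B3 83 92.
Offset 22: leading byte 0xC2 = 11000010 → 2-byte char #7 = C2 A4.
Offset 24: leading byte 0x70 = 01110000 → 1-byte char #8 = 70.
Leading byte 0x70 = 01110000 matches 0xxxxxxx → 1-byte sequence.
Byte 1: 0x70 = 01110000, payload 1110000 (7 bits).
Concatenate: 1110000 = 0x70 (7 bits → U+0070).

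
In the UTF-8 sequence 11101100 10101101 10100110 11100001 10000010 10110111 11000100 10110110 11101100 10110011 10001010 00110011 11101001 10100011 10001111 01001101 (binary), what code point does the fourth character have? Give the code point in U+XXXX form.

U+CCCA

Offset 0: leading byte 0xEC = 11101100 → 3-byte char #1 = EC AD A6.
Offset 3: leading byte 0xE1 = 11100001 → 3-byte char #2 = E1 82 B7.
Offset 6: leading byte 0xC4 = 11000100 → 2-byte char #3 = C4 B6.
Offset 8: leading byte 0xEC = 11101100 → 3-byte char #4 = EC B3 8A.
Leading byte 0xEC = 11101100 matches 1110xxxx → 3-byte sequence.
Byte 1: 0xEC = 11101100, payload 1100 (4 bits).
Byte 2: 0xB3 = 10110011 (10xxxxxx ✓), payload 110011.
Byte 3: 0x8A = 10001010 (10xxxxxx ✓), payload 001010.
Concatenate: 1100110011001010 = 0xCCCA (16 bits → U+CCCA).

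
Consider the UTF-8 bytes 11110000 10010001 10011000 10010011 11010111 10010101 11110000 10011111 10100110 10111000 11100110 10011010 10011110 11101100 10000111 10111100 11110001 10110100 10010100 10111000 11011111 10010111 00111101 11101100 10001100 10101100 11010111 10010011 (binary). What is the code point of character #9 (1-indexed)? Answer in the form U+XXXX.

U+C32C

Offset 0: leading byte 0xF0 = 11110000 → 4-byte char #1 = F0 91 98 93.
Offset 4: leading byte 0xD7 = 11010111 → 2-byte char #2 = D7 95.
Offset 6: leading byte 0xF0 = 11110000 → 4-byte char #3 = F0 9F A6 B8.
Offset 10: leading byte 0xE6 = 11100110 → 3-byte char #4 = E6 9A 9E.
Offset 13: leading byte 0xEC = 11101100 → 3-byte char #5 = EC 87 BC.
Offset 16: leading byte 0xF1 = 11110001 → 4-byte char #6 = F1 B4 94 B8.
Offset 20: leading byte 0xDF = 11011111 → 2-byte char #7 = DF 97.
Offset 22: leading byte 0x3D = 00111101 → 1-byte char #8 = 3D.
Offset 23: leading byte 0xEC = 11101100 → 3-byte char #9 = EC 8C AC.
Leading byte 0xEC = 11101100 matches 1110xxxx → 3-byte sequence.
Byte 1: 0xEC = 11101100, payload 1100 (4 bits).
Byte 2: 0x8C = 10001100 (10xxxxxx ✓), payload 001100.
Byte 3: 0xAC = 10101100 (10xxxxxx ✓), payload 101100.
Concatenate: 1100001100101100 = 0xC32C (16 bits → U+C32C).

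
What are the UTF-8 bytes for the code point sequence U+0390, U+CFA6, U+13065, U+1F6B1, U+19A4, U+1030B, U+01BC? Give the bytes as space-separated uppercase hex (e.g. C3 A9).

CE 90 EC BE A6 F0 93 81 A5 F0 9F 9A B1 E1 A6 A4 F0 90 8C 8B C6 BC

U+0390: 2-byte form → CE 90.
U+CFA6: 3-byte form → EC BE A6.
U+13065: 4-byte form → F0 93 81 A5.
U+1F6B1: 4-byte form → F0 9F 9A B1.
U+19A4: 3-byte form → E1 A6 A4.
U+1030B: 4-byte form → F0 90 8C 8B.
U+01BC: 2-byte form → C6 BC.
Concatenated (22 bytes): CE 90 EC BE A6 F0 93 81 A5 F0 9F 9A B1 E1 A6 A4 F0 90 8C 8B C6 BC.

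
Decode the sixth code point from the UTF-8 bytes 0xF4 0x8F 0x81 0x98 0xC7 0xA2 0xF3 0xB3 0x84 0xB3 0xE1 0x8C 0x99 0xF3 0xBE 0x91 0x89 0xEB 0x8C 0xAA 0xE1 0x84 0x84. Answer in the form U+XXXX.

Offset 0: leading byte 0xF4 = 11110100 → 4-byte char #1 = F4 8F 81 98.
Offset 4: leading byte 0xC7 = 11000111 → 2-byte char #2 = C7 A2.
Offset 6: leading byte 0xF3 = 11110011 → 4-byte char #3 = F3 B3 84 B3.
Offset 10: leading byte 0xE1 = 11100001 → 3-byte char #4 = E1 8C 99.
Offset 13: leading byte 0xF3 = 11110011 → 4-byte char #5 = F3 BE 91 89.
Offset 17: leading byte 0xEB = 11101011 → 3-byte char #6 = EB 8C AA.
Leading byte 0xEB = 11101011 matches 1110xxxx → 3-byte sequence.
Byte 1: 0xEB = 11101011, payload 1011 (4 bits).
Byte 2: 0x8C = 10001100 (10xxxxxx ✓), payload 001100.
Byte 3: 0xAA = 10101010 (10xxxxxx ✓), payload 101010.
Concatenate: 1011001100101010 = 0xB32A (16 bits → U+B32A).

U+B32A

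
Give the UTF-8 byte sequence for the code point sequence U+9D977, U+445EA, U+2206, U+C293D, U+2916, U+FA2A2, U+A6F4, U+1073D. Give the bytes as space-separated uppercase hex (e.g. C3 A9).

U+9D977: 4-byte form → F2 9D A5 B7.
U+445EA: 4-byte form → F1 84 97 AA.
U+2206: 3-byte form → E2 88 86.
U+C293D: 4-byte form → F3 82 A4 BD.
U+2916: 3-byte form → E2 A4 96.
U+FA2A2: 4-byte form → F3 BA 8A A2.
U+A6F4: 3-byte form → EA 9B B4.
U+1073D: 4-byte form → F0 90 9C BD.
Concatenated (29 bytes): F2 9D A5 B7 F1 84 97 AA E2 88 86 F3 82 A4 BD E2 A4 96 F3 BA 8A A2 EA 9B B4 F0 90 9C BD.

F2 9D A5 B7 F1 84 97 AA E2 88 86 F3 82 A4 BD E2 A4 96 F3 BA 8A A2 EA 9B B4 F0 90 9C BD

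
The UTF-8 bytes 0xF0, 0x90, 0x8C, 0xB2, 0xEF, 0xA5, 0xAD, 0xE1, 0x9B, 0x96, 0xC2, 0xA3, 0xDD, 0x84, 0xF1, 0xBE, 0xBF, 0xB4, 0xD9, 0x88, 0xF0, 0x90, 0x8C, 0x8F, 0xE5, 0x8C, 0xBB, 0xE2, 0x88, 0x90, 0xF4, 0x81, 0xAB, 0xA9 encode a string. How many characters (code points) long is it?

11

Byte at offset 0: 0xF0 = 11110000 → 4-byte char (#1). Advance 4.
Byte at offset 4: 0xEF = 11101111 → 3-byte char (#2). Advance 3.
Byte at offset 7: 0xE1 = 11100001 → 3-byte char (#3). Advance 3.
Byte at offset 10: 0xC2 = 11000010 → 2-byte char (#4). Advance 2.
Byte at offset 12: 0xDD = 11011101 → 2-byte char (#5). Advance 2.
Byte at offset 14: 0xF1 = 11110001 → 4-byte char (#6). Advance 4.
Byte at offset 18: 0xD9 = 11011001 → 2-byte char (#7). Advance 2.
Byte at offset 20: 0xF0 = 11110000 → 4-byte char (#8). Advance 4.
Byte at offset 24: 0xE5 = 11100101 → 3-byte char (#9). Advance 3.
Byte at offset 27: 0xE2 = 11100010 → 3-byte char (#10). Advance 3.
Byte at offset 30: 0xF4 = 11110100 → 4-byte char (#11). Advance 4.
Reached end at offset 34 after 11 code points.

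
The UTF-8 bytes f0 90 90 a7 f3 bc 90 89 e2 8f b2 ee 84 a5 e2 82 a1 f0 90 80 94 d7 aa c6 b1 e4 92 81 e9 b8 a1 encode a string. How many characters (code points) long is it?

Byte at offset 0: 0xF0 = 11110000 → 4-byte char (#1). Advance 4.
Byte at offset 4: 0xF3 = 11110011 → 4-byte char (#2). Advance 4.
Byte at offset 8: 0xE2 = 11100010 → 3-byte char (#3). Advance 3.
Byte at offset 11: 0xEE = 11101110 → 3-byte char (#4). Advance 3.
Byte at offset 14: 0xE2 = 11100010 → 3-byte char (#5). Advance 3.
Byte at offset 17: 0xF0 = 11110000 → 4-byte char (#6). Advance 4.
Byte at offset 21: 0xD7 = 11010111 → 2-byte char (#7). Advance 2.
Byte at offset 23: 0xC6 = 11000110 → 2-byte char (#8). Advance 2.
Byte at offset 25: 0xE4 = 11100100 → 3-byte char (#9). Advance 3.
Byte at offset 28: 0xE9 = 11101001 → 3-byte char (#10). Advance 3.
Reached end at offset 31 after 10 code points.

10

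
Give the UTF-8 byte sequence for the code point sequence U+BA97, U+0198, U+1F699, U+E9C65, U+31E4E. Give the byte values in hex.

EB AA 97 C6 98 F0 9F 9A 99 F3 A9 B1 A5 F0 B1 B9 8E

U+BA97: 3-byte form → EB AA 97.
U+0198: 2-byte form → C6 98.
U+1F699: 4-byte form → F0 9F 9A 99.
U+E9C65: 4-byte form → F3 A9 B1 A5.
U+31E4E: 4-byte form → F0 B1 B9 8E.
Concatenated (17 bytes): EB AA 97 C6 98 F0 9F 9A 99 F3 A9 B1 A5 F0 B1 B9 8E.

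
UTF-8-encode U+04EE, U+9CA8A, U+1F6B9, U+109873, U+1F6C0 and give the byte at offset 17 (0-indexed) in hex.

U+04EE → 2-byte form D3 AE at offsets 0–1.
U+9CA8A → 4-byte form F2 9C AA 8A at offsets 2–5.
U+1F6B9 → 4-byte form F0 9F 9A B9 at offsets 6–9.
U+109873 → 4-byte form F4 89 A1 B3 at offsets 10–13.
U+1F6C0 → 4-byte form F0 9F 9B 80 at offsets 14–17.
Offset 17 falls in char 5's range; it's byte 4 of F0 9F 9B 80 = 0x80.

0x80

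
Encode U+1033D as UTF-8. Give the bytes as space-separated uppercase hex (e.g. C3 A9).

F0 90 8C BD

U+1033D = 0x1033D = 66365 decimal. In range U+10000–U+10FFFF → 4-byte form: 11110xxx 10xxxxxx 10xxxxxx 10xxxxxx.
Binary (21 bits): 000010000001100111101.
Split 3+6+6+6: 000 | 010000 | 001100 | 111101.
Byte 1: 11110000 = 0xF0.
Byte 2: 10010000 = 0x90.
Byte 3: 10001100 = 0x8C.
Byte 4: 10111101 = 0xBD.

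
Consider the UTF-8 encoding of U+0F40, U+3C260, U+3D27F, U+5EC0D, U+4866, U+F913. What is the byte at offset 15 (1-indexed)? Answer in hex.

1-indexed offset 15 is 0-indexed offset 14.
U+0F40 → 3-byte form E0 BD 80 at offsets 0–2.
U+3C260 → 4-byte form F0 BC 89 A0 at offsets 3–6.
U+3D27F → 4-byte form F0 BD 89 BF at offsets 7–10.
U+5EC0D → 4-byte form F1 9E B0 8D at offsets 11–14.
Offset 14 falls in char 4's range; it's byte 4 of F1 9E B0 8D = 0x8D.

0x8D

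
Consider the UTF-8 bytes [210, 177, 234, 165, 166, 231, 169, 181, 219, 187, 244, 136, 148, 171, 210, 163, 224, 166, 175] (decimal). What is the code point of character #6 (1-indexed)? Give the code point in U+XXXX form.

U+04A3

Offset 0: leading byte 0xD2 = 11010010 → 2-byte char #1 = D2 B1.
Offset 2: leading byte 0xEA = 11101010 → 3-byte char #2 = EA A5 A6.
Offset 5: leading byte 0xE7 = 11100111 → 3-byte char #3 = E7 A9 B5.
Offset 8: leading byte 0xDB = 11011011 → 2-byte char #4 = DB BB.
Offset 10: leading byte 0xF4 = 11110100 → 4-byte char #5 = F4 88 94 AB.
Offset 14: leading byte 0xD2 = 11010010 → 2-byte char #6 = D2 A3.
Leading byte 0xD2 = 11010010 matches 110xxxxx → 2-byte sequence.
Byte 1: 0xD2 = 11010010, payload 10010 (5 bits).
Byte 2: 0xA3 = 10100011 (10xxxxxx ✓), payload 100011.
Concatenate: 10010100011 = 0x4A3 (11 bits → U+04A3).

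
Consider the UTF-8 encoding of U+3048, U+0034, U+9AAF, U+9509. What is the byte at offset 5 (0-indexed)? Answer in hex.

U+3048 → 3-byte form E3 81 88 at offsets 0–2.
U+0034 → 1-byte form 34 at offsets 3–3.
U+9AAF → 3-byte form E9 AA AF at offsets 4–6.
Offset 5 falls in char 3's range; it's byte 2 of E9 AA AF = 0xAA.

0xAA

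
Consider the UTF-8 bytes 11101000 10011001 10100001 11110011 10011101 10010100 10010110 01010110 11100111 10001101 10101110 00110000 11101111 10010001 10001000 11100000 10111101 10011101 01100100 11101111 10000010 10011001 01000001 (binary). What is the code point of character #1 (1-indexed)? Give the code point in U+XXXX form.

U+8661

Offset 0: leading byte 0xE8 = 11101000 → 3-byte char #1 = E8 99 A1.
Leading byte 0xE8 = 11101000 matches 1110xxxx → 3-byte sequence.
Byte 1: 0xE8 = 11101000, payload 1000 (4 bits).
Byte 2: 0x99 = 10011001 (10xxxxxx ✓), payload 011001.
Byte 3: 0xA1 = 10100001 (10xxxxxx ✓), payload 100001.
Concatenate: 1000011001100001 = 0x8661 (16 bits → U+8661).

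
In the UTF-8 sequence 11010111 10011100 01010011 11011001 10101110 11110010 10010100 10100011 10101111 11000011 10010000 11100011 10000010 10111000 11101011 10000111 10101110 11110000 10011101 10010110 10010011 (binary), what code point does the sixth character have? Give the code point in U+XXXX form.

Offset 0: leading byte 0xD7 = 11010111 → 2-byte char #1 = D7 9C.
Offset 2: leading byte 0x53 = 01010011 → 1-byte char #2 = 53.
Offset 3: leading byte 0xD9 = 11011001 → 2-byte char #3 = D9 AE.
Offset 5: leading byte 0xF2 = 11110010 → 4-byte char #4 = F2 94 A3 AF.
Offset 9: leading byte 0xC3 = 11000011 → 2-byte char #5 = C3 90.
Offset 11: leading byte 0xE3 = 11100011 → 3-byte char #6 = E3 82 B8.
Leading byte 0xE3 = 11100011 matches 1110xxxx → 3-byte sequence.
Byte 1: 0xE3 = 11100011, payload 0011 (4 bits).
Byte 2: 0x82 = 10000010 (10xxxxxx ✓), payload 000010.
Byte 3: 0xB8 = 10111000 (10xxxxxx ✓), payload 111000.
Concatenate: 0011000010111000 = 0x30B8 (16 bits → U+30B8).

U+30B8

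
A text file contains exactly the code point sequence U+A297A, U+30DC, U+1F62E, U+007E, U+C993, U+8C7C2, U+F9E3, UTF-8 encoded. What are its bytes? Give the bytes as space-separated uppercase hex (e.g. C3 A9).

U+A297A: 4-byte form → F2 A2 A5 BA.
U+30DC: 3-byte form → E3 83 9C.
U+1F62E: 4-byte form → F0 9F 98 AE.
U+007E: 1-byte form → 7E.
U+C993: 3-byte form → EC A6 93.
U+8C7C2: 4-byte form → F2 8C 9F 82.
U+F9E3: 3-byte form → EF A7 A3.
Concatenated (22 bytes): F2 A2 A5 BA E3 83 9C F0 9F 98 AE 7E EC A6 93 F2 8C 9F 82 EF A7 A3.

F2 A2 A5 BA E3 83 9C F0 9F 98 AE 7E EC A6 93 F2 8C 9F 82 EF A7 A3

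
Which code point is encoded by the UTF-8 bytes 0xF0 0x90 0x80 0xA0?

Leading byte 0xF0 = 11110000 matches 11110xxx → 4-byte sequence.
Byte 1: 0xF0 = 11110000, payload 000 (3 bits).
Byte 2: 0x90 = 10010000 (10xxxxxx ✓), payload 010000.
Byte 3: 0x80 = 10000000 (10xxxxxx ✓), payload 000000.
Byte 4: 0xA0 = 10100000 (10xxxxxx ✓), payload 100000.
Concatenate: 000010000000000100000 = 0x10020 (21 bits → U+10020).

U+10020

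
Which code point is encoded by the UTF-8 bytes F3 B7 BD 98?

Leading byte 0xF3 = 11110011 matches 11110xxx → 4-byte sequence.
Byte 1: 0xF3 = 11110011, payload 011 (3 bits).
Byte 2: 0xB7 = 10110111 (10xxxxxx ✓), payload 110111.
Byte 3: 0xBD = 10111101 (10xxxxxx ✓), payload 111101.
Byte 4: 0x98 = 10011000 (10xxxxxx ✓), payload 011000.
Concatenate: 011110111111101011000 = 0xF7F58 (21 bits → U+F7F58).

U+F7F58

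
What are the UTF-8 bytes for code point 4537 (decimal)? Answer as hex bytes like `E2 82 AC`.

E1 86 B9

U+11B9 = 0x11B9 = 4537 decimal. In range U+0800–U+FFFF → 3-byte form: 1110xxxx 10xxxxxx 10xxxxxx.
Binary (16 bits): 0001000110111001.
Split 4+6+6: 0001 | 000110 | 111001.
Byte 1: 11100001 = 0xE1.
Byte 2: 10000110 = 0x86.
Byte 3: 10111001 = 0xB9.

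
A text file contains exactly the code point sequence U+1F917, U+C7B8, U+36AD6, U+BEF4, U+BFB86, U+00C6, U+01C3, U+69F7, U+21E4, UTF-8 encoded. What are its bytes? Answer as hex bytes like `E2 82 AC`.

U+1F917: 4-byte form → F0 9F A4 97.
U+C7B8: 3-byte form → EC 9E B8.
U+36AD6: 4-byte form → F0 B6 AB 96.
U+BEF4: 3-byte form → EB BB B4.
U+BFB86: 4-byte form → F2 BF AE 86.
U+00C6: 2-byte form → C3 86.
U+01C3: 2-byte form → C7 83.
U+69F7: 3-byte form → E6 A7 B7.
U+21E4: 3-byte form → E2 87 A4.
Concatenated (28 bytes): F0 9F A4 97 EC 9E B8 F0 B6 AB 96 EB BB B4 F2 BF AE 86 C3 86 C7 83 E6 A7 B7 E2 87 A4.

F0 9F A4 97 EC 9E B8 F0 B6 AB 96 EB BB B4 F2 BF AE 86 C3 86 C7 83 E6 A7 B7 E2 87 A4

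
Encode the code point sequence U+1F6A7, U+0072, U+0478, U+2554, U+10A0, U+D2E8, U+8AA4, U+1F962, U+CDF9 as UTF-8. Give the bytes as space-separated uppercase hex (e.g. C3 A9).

F0 9F 9A A7 72 D1 B8 E2 95 94 E1 82 A0 ED 8B A8 E8 AA A4 F0 9F A5 A2 EC B7 B9

U+1F6A7: 4-byte form → F0 9F 9A A7.
U+0072: 1-byte form → 72.
U+0478: 2-byte form → D1 B8.
U+2554: 3-byte form → E2 95 94.
U+10A0: 3-byte form → E1 82 A0.
U+D2E8: 3-byte form → ED 8B A8.
U+8AA4: 3-byte form → E8 AA A4.
U+1F962: 4-byte form → F0 9F A5 A2.
U+CDF9: 3-byte form → EC B7 B9.
Concatenated (26 bytes): F0 9F 9A A7 72 D1 B8 E2 95 94 E1 82 A0 ED 8B A8 E8 AA A4 F0 9F A5 A2 EC B7 B9.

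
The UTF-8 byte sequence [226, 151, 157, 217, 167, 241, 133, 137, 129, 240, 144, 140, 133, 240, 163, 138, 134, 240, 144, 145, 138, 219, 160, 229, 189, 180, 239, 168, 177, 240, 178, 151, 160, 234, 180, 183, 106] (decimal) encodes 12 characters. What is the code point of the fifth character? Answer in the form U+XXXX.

U+23286

Offset 0: leading byte 0xE2 = 11100010 → 3-byte char #1 = E2 97 9D.
Offset 3: leading byte 0xD9 = 11011001 → 2-byte char #2 = D9 A7.
Offset 5: leading byte 0xF1 = 11110001 → 4-byte char #3 = F1 85 89 81.
Offset 9: leading byte 0xF0 = 11110000 → 4-byte char #4 = F0 90 8C 85.
Offset 13: leading byte 0xF0 = 11110000 → 4-byte char #5 = F0 A3 8A 86.
Leading byte 0xF0 = 11110000 matches 11110xxx → 4-byte sequence.
Byte 1: 0xF0 = 11110000, payload 000 (3 bits).
Byte 2: 0xA3 = 10100011 (10xxxxxx ✓), payload 100011.
Byte 3: 0x8A = 10001010 (10xxxxxx ✓), payload 001010.
Byte 4: 0x86 = 10000110 (10xxxxxx ✓), payload 000110.
Concatenate: 000100011001010000110 = 0x23286 (21 bits → U+23286).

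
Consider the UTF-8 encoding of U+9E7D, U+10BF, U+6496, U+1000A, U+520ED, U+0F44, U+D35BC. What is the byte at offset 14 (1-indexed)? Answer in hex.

0xF1

1-indexed offset 14 is 0-indexed offset 13.
U+9E7D → 3-byte form E9 B9 BD at offsets 0–2.
U+10BF → 3-byte form E1 82 BF at offsets 3–5.
U+6496 → 3-byte form E6 92 96 at offsets 6–8.
U+1000A → 4-byte form F0 90 80 8A at offsets 9–12.
U+520ED → 4-byte form F1 92 83 AD at offsets 13–16.
Offset 13 falls in char 5's range; it's byte 1 of F1 92 83 AD = 0xF1.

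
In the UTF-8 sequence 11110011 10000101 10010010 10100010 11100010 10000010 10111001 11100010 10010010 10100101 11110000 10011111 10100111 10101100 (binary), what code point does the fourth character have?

Offset 0: leading byte 0xF3 = 11110011 → 4-byte char #1 = F3 85 92 A2.
Offset 4: leading byte 0xE2 = 11100010 → 3-byte char #2 = E2 82 B9.
Offset 7: leading byte 0xE2 = 11100010 → 3-byte char #3 = E2 92 A5.
Offset 10: leading byte 0xF0 = 11110000 → 4-byte char #4 = F0 9F A7 AC.
Leading byte 0xF0 = 11110000 matches 11110xxx → 4-byte sequence.
Byte 1: 0xF0 = 11110000, payload 000 (3 bits).
Byte 2: 0x9F = 10011111 (10xxxxxx ✓), payload 011111.
Byte 3: 0xA7 = 10100111 (10xxxxxx ✓), payload 100111.
Byte 4: 0xAC = 10101100 (10xxxxxx ✓), payload 101100.
Concatenate: 000011111100111101100 = 0x1F9EC (21 bits → U+1F9EC).

U+1F9EC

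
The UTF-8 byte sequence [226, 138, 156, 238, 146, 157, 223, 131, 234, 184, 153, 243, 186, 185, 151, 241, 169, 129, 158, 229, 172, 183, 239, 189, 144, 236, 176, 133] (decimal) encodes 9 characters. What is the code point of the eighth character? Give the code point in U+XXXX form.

U+FF50

Offset 0: leading byte 0xE2 = 11100010 → 3-byte char #1 = E2 8A 9C.
Offset 3: leading byte 0xEE = 11101110 → 3-byte char #2 = EE 92 9D.
Offset 6: leading byte 0xDF = 11011111 → 2-byte char #3 = DF 83.
Offset 8: leading byte 0xEA = 11101010 → 3-byte char #4 = EA B8 99.
Offset 11: leading byte 0xF3 = 11110011 → 4-byte char #5 = F3 BA B9 97.
Offset 15: leading byte 0xF1 = 11110001 → 4-byte char #6 = F1 A9 81 9E.
Offset 19: leading byte 0xE5 = 11100101 → 3-byte char #7 = E5 AC B7.
Offset 22: leading byte 0xEF = 11101111 → 3-byte char #8 = EF BD 90.
Leading byte 0xEF = 11101111 matches 1110xxxx → 3-byte sequence.
Byte 1: 0xEF = 11101111, payload 1111 (4 bits).
Byte 2: 0xBD = 10111101 (10xxxxxx ✓), payload 111101.
Byte 3: 0x90 = 10010000 (10xxxxxx ✓), payload 010000.
Concatenate: 1111111101010000 = 0xFF50 (16 bits → U+FF50).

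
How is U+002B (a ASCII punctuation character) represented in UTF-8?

2B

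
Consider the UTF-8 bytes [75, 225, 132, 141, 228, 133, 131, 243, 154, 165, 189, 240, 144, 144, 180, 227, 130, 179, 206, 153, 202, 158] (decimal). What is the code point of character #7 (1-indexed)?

U+0399

Offset 0: leading byte 0x4B = 01001011 → 1-byte char #1 = 4B.
Offset 1: leading byte 0xE1 = 11100001 → 3-byte char #2 = E1 84 8D.
Offset 4: leading byte 0xE4 = 11100100 → 3-byte char #3 = E4 85 83.
Offset 7: leading byte 0xF3 = 11110011 → 4-byte char #4 = F3 9A A5 BD.
Offset 11: leading byte 0xF0 = 11110000 → 4-byte char #5 = F0 90 90 B4.
Offset 15: leading byte 0xE3 = 11100011 → 3-byte char #6 = E3 82 B3.
Offset 18: leading byte 0xCE = 11001110 → 2-byte char #7 = CE 99.
Leading byte 0xCE = 11001110 matches 110xxxxx → 2-byte sequence.
Byte 1: 0xCE = 11001110, payload 01110 (5 bits).
Byte 2: 0x99 = 10011001 (10xxxxxx ✓), payload 011001.
Concatenate: 01110011001 = 0x399 (11 bits → U+0399).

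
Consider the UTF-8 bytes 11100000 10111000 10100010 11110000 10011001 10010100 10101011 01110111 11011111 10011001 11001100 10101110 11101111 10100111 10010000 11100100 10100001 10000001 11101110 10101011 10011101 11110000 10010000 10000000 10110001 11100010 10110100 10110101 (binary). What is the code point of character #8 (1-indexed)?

U+EADD

Offset 0: leading byte 0xE0 = 11100000 → 3-byte char #1 = E0 B8 A2.
Offset 3: leading byte 0xF0 = 11110000 → 4-byte char #2 = F0 99 94 AB.
Offset 7: leading byte 0x77 = 01110111 → 1-byte char #3 = 77.
Offset 8: leading byte 0xDF = 11011111 → 2-byte char #4 = DF 99.
Offset 10: leading byte 0xCC = 11001100 → 2-byte char #5 = CC AE.
Offset 12: leading byte 0xEF = 11101111 → 3-byte char #6 = EF A7 90.
Offset 15: leading byte 0xE4 = 11100100 → 3-byte char #7 = E4 A1 81.
Offset 18: leading byte 0xEE = 11101110 → 3-byte char #8 = EE AB 9D.
Leading byte 0xEE = 11101110 matches 1110xxxx → 3-byte sequence.
Byte 1: 0xEE = 11101110, payload 1110 (4 bits).
Byte 2: 0xAB = 10101011 (10xxxxxx ✓), payload 101011.
Byte 3: 0x9D = 10011101 (10xxxxxx ✓), payload 011101.
Concatenate: 1110101011011101 = 0xEADD (16 bits → U+EADD).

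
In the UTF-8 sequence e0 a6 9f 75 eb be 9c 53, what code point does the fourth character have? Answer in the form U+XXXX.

Offset 0: leading byte 0xE0 = 11100000 → 3-byte char #1 = E0 A6 9F.
Offset 3: leading byte 0x75 = 01110101 → 1-byte char #2 = 75.
Offset 4: leading byte 0xEB = 11101011 → 3-byte char #3 = EB BE 9C.
Offset 7: leading byte 0x53 = 01010011 → 1-byte char #4 = 53.
Leading byte 0x53 = 01010011 matches 0xxxxxxx → 1-byte sequence.
Byte 1: 0x53 = 01010011, payload 1010011 (7 bits).
Concatenate: 1010011 = 0x53 (7 bits → U+0053).

U+0053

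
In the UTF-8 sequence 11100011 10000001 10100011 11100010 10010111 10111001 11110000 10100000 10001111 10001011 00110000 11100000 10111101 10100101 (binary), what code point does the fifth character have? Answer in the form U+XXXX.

Offset 0: leading byte 0xE3 = 11100011 → 3-byte char #1 = E3 81 A3.
Offset 3: leading byte 0xE2 = 11100010 → 3-byte char #2 = E2 97 B9.
Offset 6: leading byte 0xF0 = 11110000 → 4-byte char #3 = F0 A0 8F 8B.
Offset 10: leading byte 0x30 = 00110000 → 1-byte char #4 = 30.
Offset 11: leading byte 0xE0 = 11100000 → 3-byte char #5 = E0 BD A5.
Leading byte 0xE0 = 11100000 matches 1110xxxx → 3-byte sequence.
Byte 1: 0xE0 = 11100000, payload 0000 (4 bits).
Byte 2: 0xBD = 10111101 (10xxxxxx ✓), payload 111101.
Byte 3: 0xA5 = 10100101 (10xxxxxx ✓), payload 100101.
Concatenate: 0000111101100101 = 0xF65 (16 bits → U+0F65).

U+0F65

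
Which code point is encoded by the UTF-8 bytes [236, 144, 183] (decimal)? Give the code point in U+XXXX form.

Leading byte 0xEC = 11101100 matches 1110xxxx → 3-byte sequence.
Byte 1: 0xEC = 11101100, payload 1100 (4 bits).
Byte 2: 0x90 = 10010000 (10xxxxxx ✓), payload 010000.
Byte 3: 0xB7 = 10110111 (10xxxxxx ✓), payload 110111.
Concatenate: 1100010000110111 = 0xC437 (16 bits → U+C437).

U+C437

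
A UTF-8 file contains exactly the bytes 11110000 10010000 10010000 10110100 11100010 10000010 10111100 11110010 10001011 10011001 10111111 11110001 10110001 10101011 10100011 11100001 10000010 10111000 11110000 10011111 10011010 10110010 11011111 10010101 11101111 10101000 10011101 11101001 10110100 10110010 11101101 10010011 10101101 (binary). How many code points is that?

10

Byte at offset 0: 0xF0 = 11110000 → 4-byte char (#1). Advance 4.
Byte at offset 4: 0xE2 = 11100010 → 3-byte char (#2). Advance 3.
Byte at offset 7: 0xF2 = 11110010 → 4-byte char (#3). Advance 4.
Byte at offset 11: 0xF1 = 11110001 → 4-byte char (#4). Advance 4.
Byte at offset 15: 0xE1 = 11100001 → 3-byte char (#5). Advance 3.
Byte at offset 18: 0xF0 = 11110000 → 4-byte char (#6). Advance 4.
Byte at offset 22: 0xDF = 11011111 → 2-byte char (#7). Advance 2.
Byte at offset 24: 0xEF = 11101111 → 3-byte char (#8). Advance 3.
Byte at offset 27: 0xE9 = 11101001 → 3-byte char (#9). Advance 3.
Byte at offset 30: 0xED = 11101101 → 3-byte char (#10). Advance 3.
Reached end at offset 33 after 10 code points.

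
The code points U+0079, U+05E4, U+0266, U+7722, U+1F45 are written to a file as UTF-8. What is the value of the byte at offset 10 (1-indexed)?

1-indexed offset 10 is 0-indexed offset 9.
U+0079 → 1-byte form 79 at offsets 0–0.
U+05E4 → 2-byte form D7 A4 at offsets 1–2.
U+0266 → 2-byte form C9 A6 at offsets 3–4.
U+7722 → 3-byte form E7 9C A2 at offsets 5–7.
U+1F45 → 3-byte form E1 BD 85 at offsets 8–10.
Offset 9 falls in char 5's range; it's byte 2 of E1 BD 85 = 0xBD.

0xBD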